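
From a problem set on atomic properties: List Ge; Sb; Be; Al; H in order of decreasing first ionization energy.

H, Be, Sb, Ge, Al

IE₁ increases left→right with effective nuclear charge and decreases top→bottom as the valence shell moves farther out.
A diagonal step moves right (one effect) and down (the opposite effect) at once.
Ge > Al: period and group pull opposite ways; the across-period shift dominates (762 vs 578 kJ/mol).
Sb > Ge: the two effects oppose for this pair; the across-period effect wins (831 vs 762 kJ/mol).
Be > Sb: period and group pull opposite ways; the down-group shift dominates (900 vs 831 kJ/mol).
H > Be: the two effects oppose for this pair; the down-group effect wins (1312 vs 900 kJ/mol).
Approximate values (kJ/mol): H 1312, Be 900, Al 578, Ge 762, Sb 831.
So from highest to lowest: H > Be > Sb > Ge > Al.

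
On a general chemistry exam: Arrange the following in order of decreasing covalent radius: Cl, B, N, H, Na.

H is in period 1, group 1; B is in period 2, group 13; N is in period 2, group 15; Na is in period 3, group 1; Cl is in period 3, group 17.
Atomic radius shrinks across a period as nuclear charge pulls the same shell inward, and grows down a group as new shells are added.
These span different periods and groups, so the two trends combine.
N > H: period and group pull opposite ways; the down-group shift dominates (71 vs 32 pm).
B > N: B lies to the left of N in period 2, so the across-period effect alone puts B larger.
Cl > B: period and group pull opposite ways; the down-group shift dominates (99 vs 85 pm).
Na > Cl: Na lies to the left of Cl in period 3, so the across-period effect alone puts Na larger.
Approximate values (pm): H 32, B 85, N 71, Na 155, Cl 99.
So from largest to smallest: Na > Cl > B > N > H.

Na > Cl > B > N > H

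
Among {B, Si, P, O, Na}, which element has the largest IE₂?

Na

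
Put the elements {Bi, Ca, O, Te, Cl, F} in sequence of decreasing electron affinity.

Atoms with high Z_eff and room in the valence shell (especially the halogens) have the most exothermic electron affinities.
Neither a single period nor a single group — weigh both effects.
Bi > Ca: the two effects oppose for this pair; the across-period effect wins (91 vs 2 kJ/mol).
O > Bi: relative to Bi, both the across-period and down-group shifts push O's electron affinity up.
Te > O: this pair runs against the simple trend — see the exception note.
F > Te: relative to Te, both the across-period and down-group shifts push F's electron affinity up.
Cl > F: this pair runs against the simple trend — see the exception note.
Note the exception: Te has a higher electron affinity than O, contrary to the simple trend — O's compact 2p subshell gives strong electron–electron repulsion on the added electron.
Note the exception: Cl has a higher electron affinity than F, contrary to the simple trend — F's small 2p subshell makes the incoming electron feel strong e⁻–e⁻ repulsion, so Cl actually releases more energy on gaining an electron.
Approximate values (kJ/mol): O 141, F 328, Cl 349, Ca 2, Te 190, Bi 91.
So from highest to lowest: Cl > F > Te > O > Bi > Ca.

Cl > F > Te > O > Bi > Ca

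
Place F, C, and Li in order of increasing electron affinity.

Li is in period 2, group 1; C is in period 2, group 14; F is in period 2, group 17.
Electron affinity generally becomes more exothermic across a period toward the halogens and less exothermic down a group.
All lie in period 2, so electron affinity increases left to right.
So from lowest to highest: Li < C < F.

Li < C < F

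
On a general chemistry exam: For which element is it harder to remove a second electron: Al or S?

Consider each +1 ion: Al⁺ still has 2 valence electrons; S⁺ still has 5 valence electrons.
All are still removing valence electrons, so compare the +1 ions as you would atoms: IE_2 generally rises across a period (higher Z_eff) and falls down a group (larger shell), subject to the usual subshell exceptions.
Valence configurations: Al⁺ [Ne]3s², S⁺ [Ne]3s²3p³.
Approximate IE_2 values (kJ/mol): Al 1817, S 2252.
Overall IE_2 order: Al < S.

S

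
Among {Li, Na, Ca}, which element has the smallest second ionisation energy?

Ca

IE_2 is the cost of taking one more electron from the +1 cation: Li⁺ is the bare [He] core; Na⁺ is the bare [Ne] core; Ca⁺ still has 1 valence electron.
Pulling an electron out of a noble-gas core costs far more than removing a remaining valence electron, so Na and Li sit at the high end of IE_2.
The numbers (kJ/mol): Li 7298, Na 4562, Ca 1145.
Hence IE_2: Ca < Na < Li.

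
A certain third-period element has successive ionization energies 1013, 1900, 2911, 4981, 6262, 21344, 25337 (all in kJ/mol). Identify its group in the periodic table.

Look for the largest jump between consecutive ionization energies: IE6/IE5 ≈ 3.4, far larger than any earlier ratio.
That jump marks the point where a core electron is being removed. So the atom has 5 valence electrons.
A main-group element with 5 valence electrons is in group 15.

Group 15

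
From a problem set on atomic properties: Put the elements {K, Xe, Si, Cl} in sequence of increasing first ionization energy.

K, Si, Xe, Cl

Si is in period 3, group 14; Cl is in period 3, group 17; K is in period 4, group 1; Xe is in period 5, group 18.
Removing the outermost electron gets harder across a period and easier down a group.
Here both period and group differ, so the two effects have to be weighed against each other.
Si > K: relative to K, both the across-period and down-group shifts push Si's first ionization energy up.
Xe > Si: the two effects oppose for this pair; the across-period effect wins (1170 vs 786 kJ/mol).
Cl > Xe: the two effects oppose for this pair; the down-group effect wins (1251 vs 1170 kJ/mol).
Tabulated first ionization energy (kJ/mol): Si 786, Cl 1251, K 419, Xe 1170.
So from lowest to highest: K < Si < Xe < Cl.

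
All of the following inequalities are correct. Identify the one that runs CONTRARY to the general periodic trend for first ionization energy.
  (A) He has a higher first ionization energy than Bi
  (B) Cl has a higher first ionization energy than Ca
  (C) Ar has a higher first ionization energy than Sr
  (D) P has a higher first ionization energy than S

(D)

The general trend: first ionization energy increases across a period and decreases down a group.
(A) He (period 1, group 18) vs Bi (period 6, group 15): the stated order agrees with the simple trend.
(B) Cl (period 3, group 17) vs Ca (period 4, group 2): the stated order agrees with the simple trend.
(C) Ar (period 3, group 18) vs Sr (period 5, group 2): the stated order agrees with the simple trend.
(D) P (period 3, group 15) vs S (period 3, group 16): the stated order contradicts the simple trend.
The exception is (D): S (3p⁴) ionizes more easily than half-filled P (3p³) because the paired 3p electron in S is pushed out by e⁻–e⁻ repulsion.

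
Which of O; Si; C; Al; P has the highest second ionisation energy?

O

Consider each +1 ion: O⁺ still has 5 valence electrons; Si⁺ still has 3 valence electrons; C⁺ still has 3 valence electrons; Al⁺ still has 2 valence electrons; P⁺ still has 4 valence electrons.
All are still removing valence electrons, so compare the +1 ions as you would atoms: IE_2 generally rises across a period (higher Z_eff) and falls down a group (larger shell), subject to the usual subshell exceptions.
Valence configurations: O⁺ [He]2s²2p³, Si⁺ [Ne]3s²3p¹, C⁺ [He]2s²2p¹, Al⁺ [Ne]3s², P⁺ [Ne]3s²3p².
Si⁺ loses a lone 3p electron whereas Al⁺ must break into a filled 3s² pair, so IE_2(Al) > IE_2(Si) even though Si has the higher nuclear charge.
Tabulated IE_2 (kJ/mol): O 3388, Si 1577, C 2353, Al 1817, P 1907.
Putting it together, IE_2: Si < Al < P < C < O.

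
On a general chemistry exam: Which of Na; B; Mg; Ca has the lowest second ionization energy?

Ca

After 1 electron has been removed, what remains? Na⁺ is the bare [Ne] core; B⁺ still has 2 valence electrons; Mg⁺ still has 1 valence electron; Ca⁺ still has 1 valence electron.
Pulling an electron out of a noble-gas core costs far more than removing a remaining valence electron, so Na sits at the high end of IE_2.
Valence configurations: B⁺ [He]2s², Mg⁺ [Ne]3s¹, Ca⁺ [Ar]4s¹.
The numbers (kJ/mol): Na 4562, B 2427, Mg 1451, Ca 1145.
So the second ionization energies run Ca < Mg < B < Na.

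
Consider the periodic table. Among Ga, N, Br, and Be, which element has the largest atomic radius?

Ga

Be is in period 2, group 2; N is in period 2, group 15; Ga is in period 4, group 13; Br is in period 4, group 17.
Across a period the added protons contract the valence shell; down a group each new principal shell makes the atom larger.
These span different periods and groups, so the two trends combine.
Be > N: both are in period 2; the period trend gives Be the larger value.
Br > Be: period and group pull opposite ways; the down-group shift dominates (114 vs 102 pm).
Ga > Br: Ga lies to the left of Br in period 4, so the across-period effect alone puts Ga larger.
For reference (pm): Be 102, N 71, Ga 124, Br 114.
The largest atomic radius among these belongs to Ga.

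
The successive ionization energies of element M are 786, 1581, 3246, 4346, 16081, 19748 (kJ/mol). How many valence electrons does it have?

Look for the largest jump between consecutive ionization energies: IE5/IE4 ≈ 3.7, far larger than any earlier ratio.
That jump marks the point where a core electron is being removed. So the atom has 4 valence electrons.

4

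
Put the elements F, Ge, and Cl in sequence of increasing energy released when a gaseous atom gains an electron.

Ge < F < Cl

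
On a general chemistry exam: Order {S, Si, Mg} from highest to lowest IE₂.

S > Si > Mg

After 1 electron has been removed, what remains? S⁺ still has 5 valence electrons; Si⁺ still has 3 valence electrons; Mg⁺ still has 1 valence electron.
All are still removing valence electrons, so compare the +1 ions as you would atoms: IE_2 generally rises across a period (higher Z_eff) and falls down a group (larger shell), subject to the usual subshell exceptions.
Valence configurations: S⁺ [Ne]3s²3p³, Si⁺ [Ne]3s²3p¹, Mg⁺ [Ne]3s¹.
Approximate IE_2 values (kJ/mol): S 2252, Si 1577, Mg 1451.
Hence IE_2: Mg < Si < S.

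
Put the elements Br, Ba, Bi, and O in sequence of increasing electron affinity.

Ba < Bi < O < Br

O is in period 2, group 16; Br is in period 4, group 17; Ba is in period 6, group 2; Bi is in period 6, group 15.
EA tends to increase across a period and decrease down a group, though the pattern is less regular than for IE or radius.
These span different periods and groups, so the two trends combine.
Bi > Ba: both are in period 6; the period trend gives Bi the larger value.
O > Bi: relative to Bi, both the across-period and down-group shifts push O's electron affinity up.
Br > O: the two effects oppose for this pair; the across-period effect wins (325 vs 141 kJ/mol).
Tabulated electron affinity (kJ/mol): O 141, Br 325, Ba 14, Bi 91.
So from lowest to highest: Ba < Bi < O < Br.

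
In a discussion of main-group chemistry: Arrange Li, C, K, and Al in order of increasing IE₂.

Al < C < K < Li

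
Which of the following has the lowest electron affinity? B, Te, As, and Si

B

B is in period 2, group 13; Si is in period 3, group 14; As is in period 4, group 15; Te is in period 5, group 16.
Adding an electron releases more energy for atoms nearer the top right (short of the noble gases).
These sit on a diagonal, where the across-period and down-group effects partly cancel.
As > B: period and group pull opposite ways; the across-period shift dominates (78 vs 27 kJ/mol).
Si > As: the two effects oppose for this pair; the down-group effect wins (134 vs 78 kJ/mol).
Te > Si: the two effects oppose for this pair; the across-period effect wins (190 vs 134 kJ/mol).
Tabulated electron affinity (kJ/mol): B 27, Si 134, As 78, Te 190.
The lowest electron affinity among these belongs to B.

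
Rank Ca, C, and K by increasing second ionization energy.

Consider each +1 ion: Ca⁺ still has 1 valence electron; C⁺ still has 3 valence electrons; K⁺ is the bare [Ar] core.
Core electrons are held far more tightly than valence electrons, so K tops the IE_2 order.
Valence configurations: Ca⁺ [Ar]4s¹, C⁺ [He]2s²2p¹.
Tabulated IE_2 (kJ/mol): Ca 1145, C 2353, K 3052.
Hence IE_2: Ca < C < K.

Ca < C < K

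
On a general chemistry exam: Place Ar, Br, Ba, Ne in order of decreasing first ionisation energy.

Ne > Ar > Br > Ba

Across a period the outer electron is held more tightly (higher IE₁); down a group it sits in a higher shell, more shielded, and comes off more easily.
Neither a single period nor a single group — weigh both effects.
Br > Ba: both effects reinforce here, so Br is clearly the higher of the two.
Ar > Br: both effects reinforce here, so Ar is clearly the higher of the two.
Ne > Ar: they share group 18; the group trend gives Ne the larger value.
Tabulated first ionization energy (kJ/mol): Ne 2081, Ar 1521, Br 1140, Ba 503.
So from highest to lowest: Ne > Ar > Br > Ba.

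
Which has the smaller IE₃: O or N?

After 2 electrons have been removed, what remains? O²⁺ still has 4 valence electrons; N²⁺ still has 3 valence electrons.
All are still removing valence electrons, so compare the +2 ions as you would atoms: IE_3 generally rises across a period (higher Z_eff) and falls down a group (larger shell), subject to the usual subshell exceptions.
Valence configurations: O²⁺ [He]2s²2p², N²⁺ [He]2s²2p¹.
Approximate IE_3 values (kJ/mol): O 5300, N 4578.
Overall IE_3 order: N < O.

N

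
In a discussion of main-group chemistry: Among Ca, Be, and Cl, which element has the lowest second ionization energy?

After 1 electron has been removed, what remains? Ca⁺ still has 1 valence electron; Be⁺ still has 1 valence electron; Cl⁺ still has 6 valence electrons.
All are still removing valence electrons, so compare the +1 ions as you would atoms: IE_2 generally rises across a period (higher Z_eff) and falls down a group (larger shell), subject to the usual subshell exceptions.
Valence configurations: Ca⁺ [Ar]4s¹, Be⁺ [He]2s¹, Cl⁺ [Ne]3s²3p⁴.
The numbers (kJ/mol): Ca 1145, Be 1757, Cl 2298.
Overall IE_2 order: Ca < Be < Cl.

Ca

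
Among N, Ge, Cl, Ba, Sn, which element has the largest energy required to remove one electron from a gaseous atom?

N is in period 2, group 15; Cl is in period 3, group 17; Ge is in period 4, group 14; Sn is in period 5, group 14; Ba is in period 6, group 2.
Across a period the outer electron is held more tightly (higher IE₁); down a group it sits in a higher shell, more shielded, and comes off more easily.
These span different periods and groups, so the two trends combine.
Sn > Ba: both effects reinforce here, so Sn is clearly the higher of the two.
Ge > Sn: they share group 14; the group trend gives Ge the larger value.
Cl > Ge: both effects reinforce here, so Cl is clearly the higher of the two.
N > Cl: the two effects oppose for this pair; the down-group effect wins (1402 vs 1251 kJ/mol).
Approximate values (kJ/mol): N 1402, Cl 1251, Ge 762, Sn 709, Ba 503.
The largest energy required to remove one electron from a gaseous atom among these belongs to N.

N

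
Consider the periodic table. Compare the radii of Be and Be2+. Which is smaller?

Forming Be2+ removes 2 electrons from Be. Fewer electrons for the same nuclear charge means less shielding and a higher Z_eff on the remaining electrons, and for main-group metals the entire outer shell is lost.
A cation is smaller than its parent atom: Be2+ < Be.

Be2+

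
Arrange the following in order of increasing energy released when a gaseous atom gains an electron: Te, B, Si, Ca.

B is in period 2, group 13; Si is in period 3, group 14; Ca is in period 4, group 2; Te is in period 5, group 16.
EA tends to increase across a period and decrease down a group, though the pattern is less regular than for IE or radius.
Neither a single period nor a single group — weigh both effects.
B > Ca: both effects reinforce here, so B is clearly the higher of the two.
Si > B: the two effects oppose for this pair; the across-period effect wins (134 vs 27 kJ/mol).
Te > Si: period and group pull opposite ways; the across-period shift dominates (190 vs 134 kJ/mol).
Approximate values (kJ/mol): B 27, Si 134, Ca 2, Te 190.
So from lowest to highest: Ca < B < Si < Te.

Ca < B < Si < Te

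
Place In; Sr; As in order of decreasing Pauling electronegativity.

Electronegativity increases across a period and decreases down a group, tracking effective nuclear charge and atomic size.
Here both period and group differ, so the two effects have to be weighed against each other.
In > Sr: both are in period 5; the period trend gives In the larger value.
As > In: both effects reinforce here, so As is clearly the higher of the two.
For reference (Pauling): As 2.18, Sr 0.95, In 1.78.
So from highest to lowest: As > In > Sr.

As > In > Sr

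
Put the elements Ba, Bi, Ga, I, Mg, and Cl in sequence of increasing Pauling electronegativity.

Ba < Mg < Ga < Bi < I < Cl

Mg is in period 3, group 2; Cl is in period 3, group 17; Ga is in period 4, group 13; I is in period 5, group 17; Ba is in period 6, group 2; Bi is in period 6, group 15.
EN rises left→right (higher Z_eff, smaller atoms) and falls top→bottom (larger, more shielded atoms).
These span different periods and groups, so the two trends combine.
Mg > Ba: they share group 2; the group trend gives Mg the larger value.
Ga > Mg: the two effects oppose for this pair; the across-period effect wins (1.81 vs 1.31).
Bi > Ga: the two effects oppose for this pair; the across-period effect wins (2.02 vs 1.81).
I > Bi: relative to Bi, both the across-period and down-group shifts push I's electronegativity up.
Cl > I: Cl sits above I in group 17, so the down-group effect alone puts Cl higher.
For reference (Pauling): Mg 1.31, Cl 3.16, Ga 1.81, I 2.66, Ba 0.89, Bi 2.02.
So from lowest to highest: Ba < Mg < Ga < Bi < I < Cl.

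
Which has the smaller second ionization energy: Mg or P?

Consider each +1 ion: Mg⁺ still has 1 valence electron; P⁺ still has 4 valence electrons.
All are still removing valence electrons, so compare the +1 ions as you would atoms: IE_2 generally rises across a period (higher Z_eff) and falls down a group (larger shell), subject to the usual subshell exceptions.
Valence configurations: Mg⁺ [Ne]3s¹, P⁺ [Ne]3s²3p².
The numbers (kJ/mol): Mg 1451, P 1907.
Overall IE_2 order: Mg < P.

Mg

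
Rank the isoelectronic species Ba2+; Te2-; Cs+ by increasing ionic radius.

Ba2+ < Cs+ < Te2-

All of these have 54 electrons, so size is governed by nuclear charge alone: the more protons, the stronger the pull on the same electron cloud, and the smaller the ion.
Nuclear charges: Ba2+ (Z=56), Cs+ (Z=55), Te2- (Z=52).
Smallest to largest: Ba2+ < Cs+ < Te2-.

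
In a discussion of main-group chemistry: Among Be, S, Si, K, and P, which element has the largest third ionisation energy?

Be

IE_3 is the cost of taking one more electron from the +2 cation: Be²⁺ is the bare [He] core; S²⁺ still has 4 valence electrons; Si²⁺ still has 2 valence electrons; K²⁺ is already 1 electron into the core; P²⁺ still has 3 valence electrons.
Breaking into a closed-shell core is much more expensive than removing a leftover valence electron — K and Be have the largest IE_3 here.
Valence configurations: S²⁺ [Ne]3s²3p², Si²⁺ [Ne]3s², P²⁺ [Ne]3s²3p¹.
P²⁺ loses a lone 3p electron whereas Si²⁺ must break into a filled 3s² pair, so IE_3(Si) > IE_3(P) even though P has the higher nuclear charge.
Tabulated IE_3 (kJ/mol): Be 14849, S 3357, Si 3232, K 4420, P 2914.
Putting it together, IE_3: P < Si < S < K < Be.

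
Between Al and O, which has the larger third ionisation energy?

O

After 2 electrons have been removed, what remains? Al²⁺ still has 1 valence electron; O²⁺ still has 4 valence electrons.
All are still removing valence electrons, so compare the +2 ions as you would atoms: IE_3 generally rises across a period (higher Z_eff) and falls down a group (larger shell), subject to the usual subshell exceptions.
Valence configurations: Al²⁺ [Ne]3s¹, O²⁺ [He]2s²2p².
The numbers (kJ/mol): Al 2745, O 5300.
Overall IE_3 order: Al < O.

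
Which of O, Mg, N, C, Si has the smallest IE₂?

Mg

Consider each +1 ion: O⁺ still has 5 valence electrons; Mg⁺ still has 1 valence electron; N⁺ still has 4 valence electrons; C⁺ still has 3 valence electrons; Si⁺ still has 3 valence electrons.
All are still removing valence electrons, so compare the +1 ions as you would atoms: IE_2 generally rises across a period (higher Z_eff) and falls down a group (larger shell), subject to the usual subshell exceptions.
Valence configurations: O⁺ [He]2s²2p³, Mg⁺ [Ne]3s¹, N⁺ [He]2s²2p², C⁺ [He]2s²2p¹, Si⁺ [Ne]3s²3p¹.
Tabulated IE_2 (kJ/mol): O 3388, Mg 1451, N 2856, C 2353, Si 1577.
Overall IE_2 order: Mg < Si < C < N < O.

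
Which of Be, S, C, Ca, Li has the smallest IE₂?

Ca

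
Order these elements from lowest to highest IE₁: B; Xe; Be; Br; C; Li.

Across a period the outer electron is held more tightly (higher IE₁); down a group it sits in a higher shell, more shielded, and comes off more easily.
These span different periods and groups, so the two trends combine.
B > Li: both are in period 2; the period trend gives B the larger value.
Be > B: this pair runs against the simple trend — see the exception note.
C > Be: both are in period 2; the period trend gives C the larger value.
Br > C: period and group pull opposite ways; the across-period shift dominates (1140 vs 1086 kJ/mol).
Xe > Br: period and group pull opposite ways; the across-period shift dominates (1170 vs 1140 kJ/mol).
Note the exception: Be has a higher first ionization energy than B, contrary to the simple trend — removing B's lone 2p electron is easier than breaking Be's filled 2s².
For reference (kJ/mol): Li 520, Be 900, B 801, C 1086, Br 1140, Xe 1170.
So from lowest to highest: Li < B < Be < C < Br < Xe.

Li < B < Be < C < Br < Xe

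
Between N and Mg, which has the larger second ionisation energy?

The second ionization energy removes an electron from the +1 ion. For each element: N⁺ still has 4 valence electrons; Mg⁺ still has 1 valence electron.
All are still removing valence electrons, so compare the +1 ions as you would atoms: IE_2 generally rises across a period (higher Z_eff) and falls down a group (larger shell), subject to the usual subshell exceptions.
Valence configurations: N⁺ [He]2s²2p², Mg⁺ [Ne]3s¹.
Tabulated IE_2 (kJ/mol): N 2856, Mg 1451.
Overall IE_2 order: Mg < N.

N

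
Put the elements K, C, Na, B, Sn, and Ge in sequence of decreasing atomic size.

K > Na > Sn > Ge > B > C

Moving right in a period, electrons are added to the same shell under a stronger nuclear pull, so atoms get smaller; moving down, a new shell is opened and atoms get larger.
Here both period and group differ, so the two effects have to be weighed against each other.
B > C: both are in period 2; the period trend gives B the larger value.
Ge > B: the two effects oppose for this pair; the down-group effect wins (121 vs 85 pm).
Sn > Ge: Sn sits below Ge in group 14, so the down-group effect alone puts Sn larger.
Na > Sn: the two effects oppose for this pair; the across-period effect wins (155 vs 140 pm).
K > Na: they share group 1; the group trend gives K the larger value.
Tabulated atomic radius (pm): B 85, C 75, Na 155, K 196, Ge 121, Sn 140.
So from largest to smallest: K > Na > Sn > Ge > B > C.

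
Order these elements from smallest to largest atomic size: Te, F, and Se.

F < Se < Te

F is in period 2, group 17; Se is in period 4, group 16; Te is in period 5, group 16.
Atomic radius shrinks across a period as nuclear charge pulls the same shell inward, and grows down a group as new shells are added.
Neither a single period nor a single group — weigh both effects.
Se > F: relative to F, both the across-period and down-group shifts push Se's atomic radius up.
Te > Se: Te sits below Se in group 16, so the down-group effect alone puts Te larger.
Tabulated atomic radius (pm): F 64, Se 116, Te 136.
So from smallest to largest: F < Se < Te.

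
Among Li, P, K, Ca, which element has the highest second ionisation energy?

Li

IE_2 is the cost of taking one more electron from the +1 cation: Li⁺ is the bare [He] core; P⁺ still has 4 valence electrons; K⁺ is the bare [Ar] core; Ca⁺ still has 1 valence electron.
Breaking into a closed-shell core is much more expensive than removing a leftover valence electron — K and Li have the largest IE_2 here.
Valence configurations: P⁺ [Ne]3s²3p², Ca⁺ [Ar]4s¹.
The numbers (kJ/mol): Li 7298, P 1907, K 3052, Ca 1145.
So the second ionization energies run Ca < P < K < Li.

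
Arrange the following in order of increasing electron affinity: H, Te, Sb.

H < Sb < Te

EA tends to increase across a period and decrease down a group, though the pattern is less regular than for IE or radius.
Here both period and group differ, so the two effects have to be weighed against each other.
Sb > H: the two effects oppose for this pair; the across-period effect wins (103 vs 73 kJ/mol).
Te > Sb: Te lies to the right of Sb in period 5, so the across-period effect alone puts Te higher.
Tabulated electron affinity (kJ/mol): H 73, Sb 103, Te 190.
So from lowest to highest: H < Sb < Te.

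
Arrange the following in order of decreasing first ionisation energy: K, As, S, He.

He > S > As > K

He is in period 1, group 18; S is in period 3, group 16; K is in period 4, group 1; As is in period 4, group 15.
IE₁ increases left→right with effective nuclear charge and decreases top→bottom as the valence shell moves farther out.
These span different periods and groups, so the two trends combine.
As > K: both are in period 4; the period trend gives As the larger value.
S > As: relative to As, both the across-period and down-group shifts push S's first ionization energy up.
He > S: both effects reinforce here, so He is clearly the higher of the two.
Approximate values (kJ/mol): He 2372, S 1000, K 419, As 947.
So from highest to lowest: He > S > As > K.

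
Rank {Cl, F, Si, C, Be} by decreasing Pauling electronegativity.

Be is in period 2, group 2; C is in period 2, group 14; F is in period 2, group 17; Si is in period 3, group 14; Cl is in period 3, group 17.
EN rises left→right (higher Z_eff, smaller atoms) and falls top→bottom (larger, more shielded atoms).
Here both period and group differ, so the two effects have to be weighed against each other.
Si > Be: period and group pull opposite ways; the across-period shift dominates (1.90 vs 1.57).
C > Si: they share group 14; the group trend gives C the larger value.
Cl > C: the two effects oppose for this pair; the across-period effect wins (3.16 vs 2.55).
F > Cl: they share group 17; the group trend gives F the larger value.
Approximate values (Pauling): Be 1.57, C 2.55, F 3.98, Si 1.90, Cl 3.16.
So from highest to lowest: F > Cl > C > Si > Be.

F > Cl > C > Si > Be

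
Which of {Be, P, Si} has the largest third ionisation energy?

Be

Consider each +2 ion: Be²⁺ is the bare [He] core; P²⁺ still has 3 valence electrons; Si²⁺ still has 2 valence electrons.
Core electrons are held far more tightly than valence electrons, so Be tops the IE_3 order.
Valence configurations: P²⁺ [Ne]3s²3p¹, Si²⁺ [Ne]3s².
P²⁺ loses a lone 3p electron whereas Si²⁺ must break into a filled 3s² pair, so IE_3(Si) > IE_3(P) even though P has the higher nuclear charge.
The numbers (kJ/mol): Be 14849, P 2914, Si 3232.
So the third ionization energies run P < Si < Be.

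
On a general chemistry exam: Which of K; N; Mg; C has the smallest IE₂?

Consider each +1 ion: K⁺ is the bare [Ar] core; N⁺ still has 4 valence electrons; Mg⁺ still has 1 valence electron; C⁺ still has 3 valence electrons.
Breaking into a closed-shell core is much more expensive than removing a leftover valence electron — K has the largest IE_2 here.
Valence configurations: N⁺ [He]2s²2p², Mg⁺ [Ne]3s¹, C⁺ [He]2s²2p¹.
Approximate IE_2 values (kJ/mol): K 3052, N 2856, Mg 1451, C 2353.
Hence IE_2: Mg < C < N < K.

Mg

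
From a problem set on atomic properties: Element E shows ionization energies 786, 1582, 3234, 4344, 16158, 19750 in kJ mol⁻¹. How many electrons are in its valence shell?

Look for the largest jump between consecutive ionization energies: IE5/IE4 ≈ 3.7, far larger than any earlier ratio.
That jump marks the point where a core electron is being removed. So the atom has 4 valence electrons.

4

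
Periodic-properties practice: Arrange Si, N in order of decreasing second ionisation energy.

After 1 electron has been removed, what remains? Si⁺ still has 3 valence electrons; N⁺ still has 4 valence electrons.
All are still removing valence electrons, so compare the +1 ions as you would atoms: IE_2 generally rises across a period (higher Z_eff) and falls down a group (larger shell), subject to the usual subshell exceptions.
Valence configurations: Si⁺ [Ne]3s²3p¹, N⁺ [He]2s²2p².
Approximate IE_2 values (kJ/mol): Si 1577, N 2856.
Putting it together, IE_2: Si < N.

N > Si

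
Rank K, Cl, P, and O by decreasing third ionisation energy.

O > K > Cl > P

Consider each +2 ion: K²⁺ is already 1 electron into the core; Cl²⁺ still has 5 valence electrons; P²⁺ still has 3 valence electrons; O²⁺ still has 4 valence electrons.
Usually core removal costs more than valence removal, but here the competition is close: a tightly held n=2 valence electron can cost more to remove than an n=3 core electron, so the actual values have to decide it.
Valence configurations: Cl²⁺ [Ne]3s²3p³, P²⁺ [Ne]3s²3p¹, O²⁺ [He]2s²2p².
The numbers (kJ/mol): K 4420, Cl 3822, P 2914, O 5300.
Putting it together, IE_3: P < Cl < K < O.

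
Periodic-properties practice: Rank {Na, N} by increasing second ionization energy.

After 1 electron has been removed, what remains? Na⁺ is the bare [Ne] core; N⁺ still has 4 valence electrons.
Core electrons are held far more tightly than valence electrons, so Na tops the IE_2 order.
Approximate IE_2 values (kJ/mol): Na 4562, N 2856.
So the second ionization energies run N < Na.

N < Na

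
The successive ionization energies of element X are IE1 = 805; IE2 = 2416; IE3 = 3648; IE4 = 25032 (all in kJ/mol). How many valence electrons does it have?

3

Look for the largest jump between consecutive ionization energies: IE4/IE3 ≈ 6.9, far larger than any earlier ratio.
That jump marks the point where a core electron is being removed. So the atom has 3 valence electrons.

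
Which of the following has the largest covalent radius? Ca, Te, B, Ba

Atomic radius shrinks across a period as nuclear charge pulls the same shell inward, and grows down a group as new shells are added.
Here both period and group differ, so the two effects have to be weighed against each other.
Te > B: the two effects oppose for this pair; the down-group effect wins (136 vs 85 pm).
Ca > Te: the two effects oppose for this pair; the across-period effect wins (171 vs 136 pm).
Ba > Ca: they share group 2; the group trend gives Ba the larger value.
Approximate values (pm): B 85, Ca 171, Te 136, Ba 196.
The largest covalent radius among these belongs to Ba.

Ba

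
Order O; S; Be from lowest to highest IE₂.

Be < S < O

After 1 electron has been removed, what remains? O⁺ still has 5 valence electrons; S⁺ still has 5 valence electrons; Be⁺ still has 1 valence electron.
All are still removing valence electrons, so compare the +1 ions as you would atoms: IE_2 generally rises across a period (higher Z_eff) and falls down a group (larger shell), subject to the usual subshell exceptions.
Valence configurations: O⁺ [He]2s²2p³, S⁺ [Ne]3s²3p³, Be⁺ [He]2s¹.
The numbers (kJ/mol): O 3388, S 2252, Be 1757.
Overall IE_2 order: Be < S < O.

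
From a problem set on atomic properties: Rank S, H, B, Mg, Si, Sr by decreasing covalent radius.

Sr > Mg > Si > S > B > H

Atomic radius shrinks across a period as nuclear charge pulls the same shell inward, and grows down a group as new shells are added.
Neither a single period nor a single group — weigh both effects.
B > H: the two effects oppose for this pair; the down-group effect wins (85 vs 32 pm).
S > B: the two effects oppose for this pair; the down-group effect wins (103 vs 85 pm).
Si > S: both are in period 3; the period trend gives Si the larger value.
Mg > Si: Mg lies to the left of Si in period 3, so the across-period effect alone puts Mg larger.
Sr > Mg: they share group 2; the group trend gives Sr the larger value.
Approximate values (pm): H 32, B 85, Mg 139, Si 116, S 103, Sr 185.
So from largest to smallest: Sr > Mg > Si > S > B > H.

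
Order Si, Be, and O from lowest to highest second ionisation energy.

Si, Be, O

The second ionization energy removes an electron from the +1 ion. For each element: Si⁺ still has 3 valence electrons; Be⁺ still has 1 valence electron; O⁺ still has 5 valence electrons.
All are still removing valence electrons, so compare the +1 ions as you would atoms: IE_2 generally rises across a period (higher Z_eff) and falls down a group (larger shell), subject to the usual subshell exceptions.
Valence configurations: Si⁺ [Ne]3s²3p¹, Be⁺ [He]2s¹, O⁺ [He]2s²2p³.
The numbers (kJ/mol): Si 1577, Be 1757, O 3388.
Overall IE_2 order: Si < Be < O.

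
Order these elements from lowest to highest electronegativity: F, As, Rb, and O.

O is in period 2, group 16; F is in period 2, group 17; As is in period 4, group 15; Rb is in period 5, group 1.
Smaller atoms with higher effective nuclear charge are more electronegative.
These span different periods and groups, so the two trends combine.
As > Rb: both effects reinforce here, so As is clearly the higher of the two.
O > As: both effects reinforce here, so O is clearly the higher of the two.
F > O: both are in period 2; the period trend gives F the larger value.
Tabulated electronegativity (Pauling): O 3.44, F 3.98, As 2.18, Rb 0.82.
So from lowest to highest: Rb < As < O < F.

Rb, As, O, F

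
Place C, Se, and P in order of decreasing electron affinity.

Se > C > P

EA tends to increase across a period and decrease down a group, though the pattern is less regular than for IE or radius.
These sit on a diagonal, where the across-period and down-group effects partly cancel.
C > P: the two effects oppose for this pair; the down-group effect wins (122 vs 72 kJ/mol).
Se > C: the two effects oppose for this pair; the across-period effect wins (195 vs 122 kJ/mol).
Tabulated electron affinity (kJ/mol): C 122, P 72, Se 195.
So from highest to lowest: Se > C > P.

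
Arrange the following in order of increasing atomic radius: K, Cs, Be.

Be, K, Cs

Radius decreases left→right (rising Z_eff, same n) and increases top→bottom (higher n).
Here both period and group differ, so the two effects have to be weighed against each other.
K > Be: relative to Be, both the across-period and down-group shifts push K's atomic radius up.
Cs > K: Cs sits below K in group 1, so the down-group effect alone puts Cs larger.
For reference (pm): Be 102, K 196, Cs 232.
So from smallest to largest: Be < K < Cs.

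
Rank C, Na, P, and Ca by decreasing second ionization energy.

Na > C > P > Ca

IE_2 is the cost of taking one more electron from the +1 cation: C⁺ still has 3 valence electrons; Na⁺ is the bare [Ne] core; P⁺ still has 4 valence electrons; Ca⁺ still has 1 valence electron.
Core electrons are held far more tightly than valence electrons, so Na tops the IE_2 order.
Valence configurations: C⁺ [He]2s²2p¹, P⁺ [Ne]3s²3p², Ca⁺ [Ar]4s¹.
Tabulated IE_2 (kJ/mol): C 2353, Na 4562, P 1907, Ca 1145.
So the second ionization energies run Ca < P < C < Na.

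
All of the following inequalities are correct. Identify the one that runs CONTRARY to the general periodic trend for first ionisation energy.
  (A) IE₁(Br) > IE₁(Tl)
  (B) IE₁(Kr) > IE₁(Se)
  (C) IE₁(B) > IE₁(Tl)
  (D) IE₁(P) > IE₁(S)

The general trend: first ionisation energy increases across a period and decreases down a group.
(A) Br (period 4, group 17) vs Tl (period 6, group 13): the stated order agrees with the simple trend.
(B) Kr (period 4, group 18) vs Se (period 4, group 16): the stated order agrees with the simple trend.
(C) B (period 2, group 13) vs Tl (period 6, group 13): the stated order agrees with the simple trend.
(D) P (period 3, group 15) vs S (period 3, group 16): the stated order contradicts the simple trend.
The exception is (D): S (3p⁴) ionizes more easily than half-filled P (3p³) because the paired 3p electron in S is pushed out by e⁻–e⁻ repulsion.

(D)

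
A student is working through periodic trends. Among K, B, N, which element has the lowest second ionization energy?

B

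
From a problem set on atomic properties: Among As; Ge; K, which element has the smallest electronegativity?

K

K is in period 4, group 1; Ge is in period 4, group 14; As is in period 4, group 15.
Electronegativity increases across a period and decreases down a group, tracking effective nuclear charge and atomic size.
All lie in period 4, so electronegativity increases left to right.
The smallest electronegativity among these belongs to K.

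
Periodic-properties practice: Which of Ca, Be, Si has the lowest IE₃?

After 2 electrons have been removed, what remains? Ca²⁺ is the bare [Ar] core; Be²⁺ is the bare [He] core; Si²⁺ still has 2 valence electrons.
Pulling an electron out of a noble-gas core costs far more than removing a remaining valence electron, so Ca and Be sit at the high end of IE_3.
Tabulated IE_3 (kJ/mol): Ca 4912, Be 14849, Si 3232.
So the third ionization energies run Si < Ca < Be.

Si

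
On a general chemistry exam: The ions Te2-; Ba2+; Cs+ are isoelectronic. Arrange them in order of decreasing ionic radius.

Te2- > Cs+ > Ba2+

All of these have 54 electrons, so size is governed by nuclear charge alone: the more protons, the stronger the pull on the same electron cloud, and the smaller the ion.
Nuclear charges: Ba2+ (Z=56), Cs+ (Z=55), Te2- (Z=52).
Largest to smallest: Te2- > Cs+ > Ba2+.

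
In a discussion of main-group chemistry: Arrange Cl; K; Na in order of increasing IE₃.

After 2 electrons have been removed, what remains? Cl²⁺ still has 5 valence electrons; K²⁺ is already 1 electron into the core; Na²⁺ is already 1 electron into the core.
Breaking into a closed-shell core is much more expensive than removing a leftover valence electron — K and Na have the largest IE_3 here.
Approximate IE_3 values (kJ/mol): Cl 3822, K 4420, Na 6910.
So the third ionization energies run Cl < K < Na.

Cl < K < Na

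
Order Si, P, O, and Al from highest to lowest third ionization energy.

O, Si, P, Al

After 2 electrons have been removed, what remains? Si²⁺ still has 2 valence electrons; P²⁺ still has 3 valence electrons; O²⁺ still has 4 valence electrons; Al²⁺ still has 1 valence electron.
All are still removing valence electrons, so compare the +2 ions as you would atoms: IE_3 generally rises across a period (higher Z_eff) and falls down a group (larger shell), subject to the usual subshell exceptions.
Valence configurations: Si²⁺ [Ne]3s², P²⁺ [Ne]3s²3p¹, O²⁺ [He]2s²2p², Al²⁺ [Ne]3s¹.
P²⁺ loses a lone 3p electron whereas Si²⁺ must break into a filled 3s² pair, so IE_3(Si) > IE_3(P) even though P has the higher nuclear charge.
Tabulated IE_3 (kJ/mol): Si 3232, P 2914, O 5300, Al 2745.
So the third ionization energies run Al < P < Si < O.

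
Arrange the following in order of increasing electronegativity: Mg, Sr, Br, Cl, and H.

H is in period 1, group 1; Mg is in period 3, group 2; Cl is in period 3, group 17; Br is in period 4, group 17; Sr is in period 5, group 2.
Smaller atoms with higher effective nuclear charge are more electronegative.
These span different periods and groups, so the two trends combine.
Mg > Sr: they share group 2; the group trend gives Mg the larger value.
H > Mg: the two effects oppose for this pair; the down-group effect wins (2.20 vs 1.31).
Br > H: the two effects oppose for this pair; the across-period effect wins (2.96 vs 2.20).
Cl > Br: they share group 17; the group trend gives Cl the larger value.
Approximate values (Pauling): H 2.20, Mg 1.31, Cl 3.16, Br 2.96, Sr 0.95.
So from lowest to highest: Sr < Mg < H < Br < Cl.

Sr < Mg < H < Br < Cl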